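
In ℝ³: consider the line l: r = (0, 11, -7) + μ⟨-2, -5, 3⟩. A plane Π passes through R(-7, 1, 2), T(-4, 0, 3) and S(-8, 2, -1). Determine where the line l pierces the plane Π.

(-4, 1, -1)

RT = (3, -1, 1), RS = (-1, 1, -3); a normal to Π is RT × RS = (2, 8, 2).
Using R: Π has equation 2x + 8y + 2z = -2.
Substitute r = (0, 11, -7) + t(-2, -5, 3) into the plane: 74 + (-38)t = -2, so t = 2.
Intersection: (0, 11, -7) + 2·(-2, -5, 3) = (-4, 1, -1).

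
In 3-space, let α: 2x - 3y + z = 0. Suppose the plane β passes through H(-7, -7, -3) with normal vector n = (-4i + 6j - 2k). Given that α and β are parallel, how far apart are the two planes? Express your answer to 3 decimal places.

1.069

β: n·r = n·H gives -4x + 6y - 2z = -8.
Rescale β by 1/(-2): 2x - 3y + z = 4. Then distance = |0 − 4| / √14 ≈ 1.069.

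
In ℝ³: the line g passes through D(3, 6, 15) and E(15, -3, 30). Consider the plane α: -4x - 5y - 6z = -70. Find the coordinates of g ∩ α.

A direction vector for g is E − D = (12, -9, 15).
Substitute r = (3, 6, 15) + t(12, -9, 15) into the plane: -132 + (-93)t = -70, so t = -2/3.
Intersection: (3, 6, 15) + (-2/3)·(12, -9, 15) = (-5, 12, 5).

(-5, 12, 5)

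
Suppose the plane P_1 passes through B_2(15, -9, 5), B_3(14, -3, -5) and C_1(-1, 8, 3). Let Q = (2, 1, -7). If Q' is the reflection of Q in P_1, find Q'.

B_2B_3 = (-1, 6, -10), B_2C_1 = (-16, 17, -2); a normal to P_1 is B_2B_3 × B_2C_1 = (158, 158, 79).
Using B_2: P_1 has equation 158x + 158y + 79z = 1343.
λ = (n·Q − d)/|n|² = (-79 − 1343)/56169 = -2/79.
Reflection = Q − 2λn = (2, 1, -7) − (-4/79)·(158, 158, 79) = (10, 9, -3).

(10, 9, -3)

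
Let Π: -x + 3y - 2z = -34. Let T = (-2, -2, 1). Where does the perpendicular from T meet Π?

Foot = T − λn with λ = (n·T − d)/|n|² = (-6 − (-34))/14 = 2.
Foot = (-2, -2, 1) − 2·(-1, 3, -2) = (0, -8, 5).

(0, -8, 5)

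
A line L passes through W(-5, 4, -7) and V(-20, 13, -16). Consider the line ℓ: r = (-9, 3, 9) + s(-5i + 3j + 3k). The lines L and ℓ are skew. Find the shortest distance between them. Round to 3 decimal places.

A direction vector for L is V − W = (-15, 9, -9).
Common perpendicular direction n = (-15, 9, -9) × (-5, 3, 3) = (54, 90, 0).
With w = (-9, 3, 9) − (-5, 4, -7) = (-4, -1, 16), w · n = -306.
Distance = |w · n| / |n| = |-306| / √11016 ≈ 2.915.

2.915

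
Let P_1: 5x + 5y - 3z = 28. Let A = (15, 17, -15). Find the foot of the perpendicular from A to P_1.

(0, 2, -6)

Foot = A − λn with λ = (n·A − d)/|n|² = (205 − 28)/59 = 3.
Foot = (15, 17, -15) − 3·(5, 5, -3) = (0, 2, -6).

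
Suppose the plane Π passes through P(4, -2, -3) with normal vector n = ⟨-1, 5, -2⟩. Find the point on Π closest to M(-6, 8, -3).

(-4, -2, 1)

Π: n·r = n·P gives -x + 5y - 2z = -8.
Foot = M − λn with λ = (n·M − d)/|n|² = (52 − (-8))/30 = 2.
Foot = (-6, 8, -3) − 2·(-1, 5, -2) = (-4, -2, 1).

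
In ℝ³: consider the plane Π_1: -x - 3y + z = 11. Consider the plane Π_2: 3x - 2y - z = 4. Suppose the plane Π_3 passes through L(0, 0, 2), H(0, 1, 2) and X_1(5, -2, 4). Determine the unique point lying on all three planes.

LH = (0, 1, 0), LX_1 = (5, -2, 2); a normal to Π_3 is LH × LX_1 = (2, 0, -5).
Using L: Π_3 has equation 2x - 5z = -10.
Solving the 3×3 linear system -x - 3y + z = 11, 3x - 2y - z = 4, 2x - 5z = -10 (e.g. by elimination or Cramer's rule, determinant = -45) gives (0, -3, 2).

(0, -3, 2)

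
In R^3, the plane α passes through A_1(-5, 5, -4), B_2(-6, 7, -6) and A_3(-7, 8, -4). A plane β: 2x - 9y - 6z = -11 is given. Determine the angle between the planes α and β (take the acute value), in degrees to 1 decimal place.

A_1B_2 = (-1, 2, -2), A_1A_3 = (-2, 3, 0); a normal to α is A_1B_2 × A_1A_3 = (6, 4, 1).
Using A_1: α has equation 6x + 4y + z = -14.
cos θ = |n₁·n₂| / (|n₁||n₂|) = |-30| / (√53 · √121).
θ = arccos(0.37462) ≈ 68.0°.

68.0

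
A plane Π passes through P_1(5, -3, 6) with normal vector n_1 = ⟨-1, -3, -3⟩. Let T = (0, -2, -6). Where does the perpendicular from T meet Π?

Π: n_1·r = n_1·P_1 gives -x - 3y - 3z = -14.
Foot = T − λn with λ = (n·T − d)/|n|² = (24 − (-14))/19 = 2.
Foot = (0, -2, -6) − 2·(-1, -3, -3) = (2, 4, 0).

(2, 4, 0)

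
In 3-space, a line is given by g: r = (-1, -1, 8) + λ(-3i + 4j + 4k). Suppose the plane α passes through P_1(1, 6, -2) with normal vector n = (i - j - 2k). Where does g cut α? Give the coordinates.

α: n·r = n·P_1 gives x - y - 2z = -1.
Substitute r = (-1, -1, 8) + t(-3, 4, 4) into the plane: -16 + (-15)t = -1, so t = -1.
Intersection: (-1, -1, 8) + (-1)·(-3, 4, 4) = (2, -5, 4).

(2, -5, 4)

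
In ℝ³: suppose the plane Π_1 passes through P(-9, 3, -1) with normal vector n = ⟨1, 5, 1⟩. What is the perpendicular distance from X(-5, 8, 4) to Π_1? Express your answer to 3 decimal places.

Π_1: n·r = n·P gives x + 5y + z = 5.
n·X − d = (1)·(-5) + (5)·(8) + (1)·(4) − 5 = 34; |n| = √27.
Distance = |34| / √27 = 34/√27 ≈ 6.543.

6.543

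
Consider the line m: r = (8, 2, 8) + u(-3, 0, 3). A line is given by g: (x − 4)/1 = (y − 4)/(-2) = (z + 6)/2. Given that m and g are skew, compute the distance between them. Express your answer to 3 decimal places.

7.276

g has direction (1, -2, 2) through (4, 4, -6).
Common perpendicular direction n = (-3, 0, 3) × (1, -2, 2) = (6, 9, 6).
With w = (4, 4, -6) − (8, 2, 8) = (-4, 2, -14), w · n = -90.
Distance = |w · n| / |n| = |-90| / √153 ≈ 7.276.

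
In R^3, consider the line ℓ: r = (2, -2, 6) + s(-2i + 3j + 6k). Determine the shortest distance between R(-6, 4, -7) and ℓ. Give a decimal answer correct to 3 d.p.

15.149

Taking (2, -2, 6) on ℓ with direction v = (-2, 3, 6): w = R − (2, -2, 6) = (-8, 6, -13), and w × v = (75, 74, -12).
Distance = |w × v| / |v| = √11245 / √49 ≈ 15.149.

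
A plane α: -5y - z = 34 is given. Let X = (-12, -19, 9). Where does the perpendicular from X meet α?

Foot = X − λn with λ = (n·X − d)/|n|² = (86 − 34)/26 = 2.
Foot = (-12, -19, 9) − 2·(0, -5, -1) = (-12, -9, 11).

(-12, -9, 11)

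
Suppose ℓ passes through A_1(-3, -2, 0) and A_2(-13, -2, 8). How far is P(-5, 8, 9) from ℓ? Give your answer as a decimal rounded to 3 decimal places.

11.549

A direction vector for ℓ is A_2 − A_1 = (-10, 0, 8).
Taking (-3, -2, 0) on ℓ with direction v = (-10, 0, 8): w = P − (-3, -2, 0) = (-2, 10, 9), and w × v = (80, -74, 100).
Distance = |w × v| / |v| = √21876 / √164 ≈ 11.549.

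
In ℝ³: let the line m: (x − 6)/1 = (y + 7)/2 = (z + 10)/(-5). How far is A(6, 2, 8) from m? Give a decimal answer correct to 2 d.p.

m has direction (1, 2, -5) through (6, -7, -10).
Taking (6, -7, -10) on m with direction v = (1, 2, -5): w = A − (6, -7, -10) = (0, 9, 18), and w × v = (-81, 18, -9).
Distance = |w × v| / |v| = √6966 / √30 ≈ 15.24.

15.24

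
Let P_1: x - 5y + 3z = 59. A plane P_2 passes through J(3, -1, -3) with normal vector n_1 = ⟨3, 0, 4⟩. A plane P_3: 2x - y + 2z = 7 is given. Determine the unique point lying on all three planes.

(-5, -11, 3)

P_2: n_1·r = n_1·J gives 3x + 4z = -3.
Solving the 3×3 linear system x - 5y + 3z = 59, 3x + 4z = -3, 2x - y + 2z = 7 (e.g. by elimination or Cramer's rule, determinant = -15) gives (-5, -11, 3).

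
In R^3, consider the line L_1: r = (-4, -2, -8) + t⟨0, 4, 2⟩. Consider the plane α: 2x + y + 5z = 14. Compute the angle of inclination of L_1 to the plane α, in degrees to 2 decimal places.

sin θ = |n·v| / (|n||v|) = |14| / (√30 · √20) = 0.57155.
θ ≈ 34.86°.

34.86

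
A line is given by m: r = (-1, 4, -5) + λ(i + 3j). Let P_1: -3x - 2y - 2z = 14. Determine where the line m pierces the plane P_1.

Substitute r = (-1, 4, -5) + t(1, 3, 0) into the plane: 5 + (-9)t = 14, so t = -1.
Intersection: (-1, 4, -5) + (-1)·(1, 3, 0) = (-2, 1, -5).

(-2, 1, -5)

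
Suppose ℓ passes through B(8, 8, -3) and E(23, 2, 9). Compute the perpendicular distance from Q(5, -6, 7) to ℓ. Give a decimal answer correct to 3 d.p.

15.575

A direction vector for ℓ is E − B = (15, -6, 12).
Taking (8, 8, -3) on ℓ with direction v = (15, -6, 12): w = Q − (8, 8, -3) = (-3, -14, 10), and w × v = (-108, 186, 228).
Distance = |w × v| / |v| = √98244 / √405 ≈ 15.575.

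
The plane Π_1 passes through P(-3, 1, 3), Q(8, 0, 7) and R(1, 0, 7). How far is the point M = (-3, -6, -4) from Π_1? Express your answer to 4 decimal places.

8.4887

PQ = (11, -1, 4), PR = (4, -1, 4); a normal to Π_1 is PQ × PR = (0, -28, -7).
Using P: Π_1 has equation -28y - 7z = -49.
n·M − d = (0)·(-3) + (-28)·(-6) + (-7)·(-4) − (-49) = 245; |n| = √833.
Distance = |245| / √833 = 245/√833 ≈ 8.4887.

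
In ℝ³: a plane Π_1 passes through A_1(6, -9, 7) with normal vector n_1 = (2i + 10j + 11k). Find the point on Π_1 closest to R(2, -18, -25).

Π_1: n_1·r = n_1·A_1 gives 2x + 10y + 11z = -1.
Foot = R − λn with λ = (n·R − d)/|n|² = (-451 − (-1))/225 = -2.
Foot = (2, -18, -25) − (-2)·(2, 10, 11) = (6, 2, -3).

(6, 2, -3)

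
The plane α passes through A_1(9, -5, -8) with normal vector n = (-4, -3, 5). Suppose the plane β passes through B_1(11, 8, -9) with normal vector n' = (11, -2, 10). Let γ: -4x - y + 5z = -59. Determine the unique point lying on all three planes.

α: n·r = n·A_1 gives -4x - 3y + 5z = -61.
β: n'·r = n'·B_1 gives 11x - 2y + 10z = 15.
Solving the 3×3 linear system -4x - 3y + 5z = -61, 11x - 2y + 10z = 15, -4x - y + 5z = -59 (e.g. by elimination or Cramer's rule, determinant = 190) gives (7, 1, -6).

(7, 1, -6)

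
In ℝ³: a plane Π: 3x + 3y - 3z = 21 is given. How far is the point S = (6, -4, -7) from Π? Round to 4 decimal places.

n·S − d = (3)·(6) + (3)·(-4) + (-3)·(-7) − 21 = 6; |n| = √27.
Distance = |6| / √27 = 6/√27 ≈ 1.1547.

1.1547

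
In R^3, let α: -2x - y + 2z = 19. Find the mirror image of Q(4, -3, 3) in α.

(-4, -7, 11)

λ = (n·Q − d)/|n|² = (1 − 19)/9 = -2.
Reflection = Q − 2λn = (4, -3, 3) − (-4)·(-2, -1, 2) = (-4, -7, 11).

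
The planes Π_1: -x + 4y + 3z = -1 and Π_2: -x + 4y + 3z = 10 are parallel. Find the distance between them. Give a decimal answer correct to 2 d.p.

Same normal n = (-1, 4, 3) with |n| = √26; distance = |-1 − 10| / |n| = 11/√26 ≈ 2.16.

2.16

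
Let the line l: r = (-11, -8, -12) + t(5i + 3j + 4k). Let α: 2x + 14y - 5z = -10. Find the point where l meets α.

Substitute r = (-11, -8, -12) + t(5, 3, 4) into the plane: -74 + 32t = -10, so t = 2.
Intersection: (-11, -8, -12) + 2·(5, 3, 4) = (-1, -2, -4).

(-1, -2, -4)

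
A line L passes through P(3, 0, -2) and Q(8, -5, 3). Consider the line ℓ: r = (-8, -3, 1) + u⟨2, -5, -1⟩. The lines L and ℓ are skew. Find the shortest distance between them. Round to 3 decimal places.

11.431

A direction vector for L is Q − P = (5, -5, 5).
Common perpendicular direction n = (5, -5, 5) × (2, -5, -1) = (30, 15, -15).
With w = (-8, -3, 1) − (3, 0, -2) = (-11, -3, 3), w · n = -420.
Distance = |w · n| / |n| = |-420| / √1350 ≈ 11.431.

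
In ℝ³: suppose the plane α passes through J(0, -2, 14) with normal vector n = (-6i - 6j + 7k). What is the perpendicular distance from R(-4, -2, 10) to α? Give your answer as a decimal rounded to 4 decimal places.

0.3636

α: n·r = n·J gives -6x - 6y + 7z = 110.
n·R − d = (-6)·(-4) + (-6)·(-2) + (7)·(10) − 110 = -4; |n| = √121.
Distance = |-4| / √121 = 4/√121 ≈ 0.3636.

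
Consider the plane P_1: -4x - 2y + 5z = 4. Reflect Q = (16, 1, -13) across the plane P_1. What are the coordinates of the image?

λ = (n·Q − d)/|n|² = (-131 − 4)/45 = -3.
Reflection = Q − 2λn = (16, 1, -13) − (-6)·(-4, -2, 5) = (-8, -11, 17).

(-8, -11, 17)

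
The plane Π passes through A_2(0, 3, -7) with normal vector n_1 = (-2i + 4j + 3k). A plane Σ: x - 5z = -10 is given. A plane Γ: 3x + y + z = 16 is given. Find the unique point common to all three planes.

(5, -2, 3)

Π: n_1·r = n_1·A_2 gives -2x + 4y + 3z = -9.
Solving the 3×3 linear system -2x + 4y + 3z = -9, x - 5z = -10, 3x + y + z = 16 (e.g. by elimination or Cramer's rule, determinant = -71) gives (5, -2, 3).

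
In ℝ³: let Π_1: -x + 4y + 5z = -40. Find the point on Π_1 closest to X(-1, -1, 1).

Foot = X − λn with λ = (n·X − d)/|n|² = (2 − (-40))/42 = 1.
Foot = (-1, -1, 1) − 1·(-1, 4, 5) = (0, -5, -4).

(0, -5, -4)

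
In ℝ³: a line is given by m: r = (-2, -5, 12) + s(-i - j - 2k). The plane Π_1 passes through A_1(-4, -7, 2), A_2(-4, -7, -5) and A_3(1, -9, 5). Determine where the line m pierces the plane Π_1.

(-4, -7, 8)

A_1A_2 = (0, 0, -7), A_1A_3 = (5, -2, 3); a normal to Π_1 is A_1A_2 × A_1A_3 = (-14, -35, 0).
Using A_1: Π_1 has equation -14x - 35y = 301.
Substitute r = (-2, -5, 12) + t(-1, -1, -2) into the plane: 203 + 49t = 301, so t = 2.
Intersection: (-2, -5, 12) + 2·(-1, -1, -2) = (-4, -7, 8).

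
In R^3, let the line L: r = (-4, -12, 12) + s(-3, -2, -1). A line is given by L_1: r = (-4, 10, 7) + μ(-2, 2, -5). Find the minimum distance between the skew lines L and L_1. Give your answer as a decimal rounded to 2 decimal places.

Common perpendicular direction n = (-3, -2, -1) × (-2, 2, -5) = (12, -13, -10).
With w = (-4, 10, 7) − (-4, -12, 12) = (0, 22, -5), w · n = -236.
Distance = |w · n| / |n| = |-236| / √413 ≈ 11.61.

11.61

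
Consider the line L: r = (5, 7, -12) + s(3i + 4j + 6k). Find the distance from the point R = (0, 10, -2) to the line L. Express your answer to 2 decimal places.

8.99

Taking (5, 7, -12) on L with direction v = (3, 4, 6): w = R − (5, 7, -12) = (-5, 3, 10), and w × v = (-22, 60, -29).
Distance = |w × v| / |v| = √4925 / √61 ≈ 8.99.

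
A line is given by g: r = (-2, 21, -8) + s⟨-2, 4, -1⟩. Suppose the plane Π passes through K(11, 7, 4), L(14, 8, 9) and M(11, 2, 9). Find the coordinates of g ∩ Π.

(6, 5, -4)

KL = (3, 1, 5), KM = (0, -5, 5); a normal to Π is KL × KM = (30, -15, -15).
Using K: Π has equation 30x - 15y - 15z = 165.
Substitute r = (-2, 21, -8) + t(-2, 4, -1) into the plane: -255 + (-105)t = 165, so t = -4.
Intersection: (-2, 21, -8) + (-4)·(-2, 4, -1) = (6, 5, -4).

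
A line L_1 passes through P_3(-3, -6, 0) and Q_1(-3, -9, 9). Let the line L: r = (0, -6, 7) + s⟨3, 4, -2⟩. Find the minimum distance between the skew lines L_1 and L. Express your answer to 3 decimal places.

A direction vector for L_1 is Q_1 − P_3 = (0, -3, 9).
Common perpendicular direction n = (0, -3, 9) × (3, 4, -2) = (-30, 27, 9).
With w = (0, -6, 7) − (-3, -6, 0) = (3, 0, 7), w · n = -27.
Distance = |w · n| / |n| = |-27| / √1710 ≈ 0.653.

0.653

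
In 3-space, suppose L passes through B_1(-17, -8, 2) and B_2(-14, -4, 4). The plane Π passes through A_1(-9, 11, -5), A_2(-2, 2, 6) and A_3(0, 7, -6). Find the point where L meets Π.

(-8, 4, 8)

A direction vector for L is B_2 − B_1 = (3, 4, 2).
A_1A_2 = (7, -9, 11), A_1A_3 = (9, -4, -1); a normal to Π is A_1A_2 × A_1A_3 = (53, 106, 53).
Using A_1: Π has equation 53x + 106y + 53z = 424.
Substitute r = (-17, -8, 2) + t(3, 4, 2) into the plane: -1643 + 689t = 424, so t = 3.
Intersection: (-17, -8, 2) + 3·(3, 4, 2) = (-8, 4, 8).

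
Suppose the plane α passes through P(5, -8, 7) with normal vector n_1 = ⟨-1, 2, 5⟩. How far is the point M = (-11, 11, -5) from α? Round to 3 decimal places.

α: n_1·r = n_1·P gives -x + 2y + 5z = 14.
n·M − d = (-1)·(-11) + (2)·(11) + (5)·(-5) − 14 = -6; |n| = √30.
Distance = |-6| / √30 = 6/√30 ≈ 1.095.

1.095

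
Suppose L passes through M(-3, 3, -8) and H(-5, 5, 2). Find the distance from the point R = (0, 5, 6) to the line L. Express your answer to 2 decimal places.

A direction vector for L is H − M = (-2, 2, 10).
Taking (-3, 3, -8) on L with direction v = (-2, 2, 10): w = R − (-3, 3, -8) = (3, 2, 14), and w × v = (-8, -58, 10).
Distance = |w × v| / |v| = √3528 / √108 ≈ 5.72.

5.72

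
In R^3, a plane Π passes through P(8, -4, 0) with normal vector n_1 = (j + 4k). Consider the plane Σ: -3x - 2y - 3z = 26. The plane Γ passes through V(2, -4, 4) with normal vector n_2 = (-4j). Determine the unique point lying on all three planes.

(-6, -4, 0)

Π: n_1·r = n_1·P gives y + 4z = -4.
Γ: n_2·r = n_2·V gives -4y = 16.
Solving the 3×3 linear system y + 4z = -4, -3x - 2y - 3z = 26, -4y = 16 (e.g. by elimination or Cramer's rule, determinant = 48) gives (-6, -4, 0).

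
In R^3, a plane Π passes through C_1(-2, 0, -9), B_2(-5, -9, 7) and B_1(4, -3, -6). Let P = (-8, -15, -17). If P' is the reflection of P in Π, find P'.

(-2, 15, 1)

C_1B_2 = (-3, -9, 16), C_1B_1 = (6, -3, 3); a normal to Π is C_1B_2 × C_1B_1 = (21, 105, 63).
Using C_1: Π has equation 21x + 105y + 63z = -609.
λ = (n·P − d)/|n|² = (-2814 − (-609))/15435 = -1/7.
Reflection = P − 2λn = (-8, -15, -17) − (-2/7)·(21, 105, 63) = (-2, 15, 1).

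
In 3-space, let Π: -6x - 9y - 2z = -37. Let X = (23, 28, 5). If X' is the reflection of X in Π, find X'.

(-13, -26, -7)

λ = (n·X − d)/|n|² = (-400 − (-37))/121 = -3.
Reflection = X − 2λn = (23, 28, 5) − (-6)·(-6, -9, -2) = (-13, -26, -7).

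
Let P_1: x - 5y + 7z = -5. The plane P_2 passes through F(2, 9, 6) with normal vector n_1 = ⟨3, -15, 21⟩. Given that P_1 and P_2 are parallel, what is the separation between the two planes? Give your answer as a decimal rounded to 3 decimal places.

P_2: n_1·r = n_1·F gives 3x - 15y + 21z = -3.
Rescale P_2 by 1/3: x - 5y + 7z = -1. Then distance = |-5 − (-1)| / √75 ≈ 0.462.

0.462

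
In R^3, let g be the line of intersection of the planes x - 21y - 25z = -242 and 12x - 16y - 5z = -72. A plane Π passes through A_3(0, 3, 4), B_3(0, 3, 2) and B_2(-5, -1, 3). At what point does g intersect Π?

Direction of g: (1, -21, -25) × (12, -16, -5) = (-295, -295, 236).
A point on g: solving the two plane equations with x = 10 gives (10, 12, 0).
A_3B_3 = (0, 0, -2), A_3B_2 = (-5, -4, -1); a normal to Π is A_3B_3 × A_3B_2 = (-8, 10, 0).
Using A_3: Π has equation -8x + 10y = 30.
Substitute r = (10, 12, 0) + t(-295, -295, 236) into the plane: 40 + (-590)t = 30, so t = 1/59.
Intersection: (10, 12, 0) + (1/59)·(-295, -295, 236) = (5, 7, 4).

(5, 7, 4)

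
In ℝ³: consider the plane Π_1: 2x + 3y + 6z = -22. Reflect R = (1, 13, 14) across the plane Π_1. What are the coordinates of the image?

(-11, -5, -22)

λ = (n·R − d)/|n|² = (125 − (-22))/49 = 3.
Reflection = R − 2λn = (1, 13, 14) − 6·(2, 3, 6) = (-11, -5, -22).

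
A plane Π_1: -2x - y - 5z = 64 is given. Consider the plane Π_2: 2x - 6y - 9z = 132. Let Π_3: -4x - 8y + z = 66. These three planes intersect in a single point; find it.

(-3, -8, -10)

Solving the 3×3 linear system -2x - y - 5z = 64, 2x - 6y - 9z = 132, -4x - 8y + z = 66 (e.g. by elimination or Cramer's rule, determinant = 322) gives (-3, -8, -10).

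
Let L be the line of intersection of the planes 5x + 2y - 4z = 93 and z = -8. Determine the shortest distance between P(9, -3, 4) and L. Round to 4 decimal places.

Direction of L: (5, 2, -4) × (0, 0, 1) = (2, -5, 0).
A point on L: solving the two plane equations with x = 9 gives (9, 8, -8).
Taking (9, 8, -8) on L with direction v = (2, -5, 0): w = P − (9, 8, -8) = (0, -11, 12), and w × v = (60, 24, 22).
Distance = |w × v| / |v| = √4660 / √29 ≈ 12.6763.

12.6763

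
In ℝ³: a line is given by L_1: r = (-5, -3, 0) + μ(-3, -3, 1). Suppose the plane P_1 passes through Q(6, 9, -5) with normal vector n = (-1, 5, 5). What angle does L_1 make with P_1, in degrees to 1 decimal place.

13.0

P_1: n·r = n·Q gives -x + 5y + 5z = 14.
sin θ = |n·v| / (|n||v|) = |-7| / (√51 · √19) = 0.22487.
θ ≈ 13.0°.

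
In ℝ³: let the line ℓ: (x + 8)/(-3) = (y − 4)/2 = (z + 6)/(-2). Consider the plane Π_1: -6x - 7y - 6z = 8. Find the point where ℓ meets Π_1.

(1, -2, 0)

ℓ has direction (-3, 2, -2) through (-8, 4, -6).
Substitute r = (-8, 4, -6) + t(-3, 2, -2) into the plane: 56 + 16t = 8, so t = -3.
Intersection: (-8, 4, -6) + (-3)·(-3, 2, -2) = (1, -2, 0).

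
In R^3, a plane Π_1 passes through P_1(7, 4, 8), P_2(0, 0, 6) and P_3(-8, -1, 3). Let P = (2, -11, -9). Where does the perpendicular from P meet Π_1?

P_1P_2 = (-7, -4, -2), P_1P_3 = (-15, -5, -5); a normal to Π_1 is P_1P_2 × P_1P_3 = (10, -5, -25).
Using P_1: Π_1 has equation 10x - 5y - 25z = -150.
Foot = P − λn with λ = (n·P − d)/|n|² = (300 − (-150))/750 = 3/5.
Foot = (2, -11, -9) − (3/5)·(10, -5, -25) = (-4, -8, 6).

(-4, -8, 6)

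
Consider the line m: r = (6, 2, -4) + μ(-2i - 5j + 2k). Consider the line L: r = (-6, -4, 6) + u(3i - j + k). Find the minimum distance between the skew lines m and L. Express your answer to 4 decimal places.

8.3043

Common perpendicular direction n = (-2, -5, 2) × (3, -1, 1) = (-3, 8, 17).
With w = (-6, -4, 6) − (6, 2, -4) = (-12, -6, 10), w · n = 158.
Distance = |w · n| / |n| = |158| / √362 ≈ 8.3043.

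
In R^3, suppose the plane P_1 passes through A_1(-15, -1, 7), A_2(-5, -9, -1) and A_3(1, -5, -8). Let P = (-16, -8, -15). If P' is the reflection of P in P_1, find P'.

(8, -2, 9)

A_1A_2 = (10, -8, -8), A_1A_3 = (16, -4, -15); a normal to P_1 is A_1A_2 × A_1A_3 = (88, 22, 88).
Using A_1: P_1 has equation 88x + 22y + 88z = -726.
λ = (n·P − d)/|n|² = (-2904 − (-726))/15972 = -3/22.
Reflection = P − 2λn = (-16, -8, -15) − (-3/11)·(88, 22, 88) = (8, -2, 9).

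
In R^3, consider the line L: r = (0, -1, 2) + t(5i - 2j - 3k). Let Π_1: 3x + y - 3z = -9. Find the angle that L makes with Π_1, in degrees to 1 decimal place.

sin θ = |n·v| / (|n||v|) = |22| / (√19 · √38) = 0.81876.
θ ≈ 55.0°.

55.0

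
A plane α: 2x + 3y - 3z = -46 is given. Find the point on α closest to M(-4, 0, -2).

(-8, -6, 4)

Foot = M − λn with λ = (n·M − d)/|n|² = (-2 − (-46))/22 = 2.
Foot = (-4, 0, -2) − 2·(2, 3, -3) = (-8, -6, 4).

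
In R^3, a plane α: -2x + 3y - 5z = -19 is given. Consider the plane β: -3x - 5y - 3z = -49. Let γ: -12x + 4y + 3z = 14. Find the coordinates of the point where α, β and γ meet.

(2, 5, 6)

Solving the 3×3 linear system -2x + 3y - 5z = -19, -3x - 5y - 3z = -49, -12x + 4y + 3z = 14 (e.g. by elimination or Cramer's rule, determinant = 501) gives (2, 5, 6).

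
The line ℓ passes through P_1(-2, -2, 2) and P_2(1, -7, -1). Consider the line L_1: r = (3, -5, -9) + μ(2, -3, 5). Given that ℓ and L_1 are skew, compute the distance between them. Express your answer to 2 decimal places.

A direction vector for ℓ is P_2 − P_1 = (3, -5, -3).
Common perpendicular direction n = (3, -5, -3) × (2, -3, 5) = (-34, -21, 1).
With w = (3, -5, -9) − (-2, -2, 2) = (5, -3, -11), w · n = -118.
Distance = |w · n| / |n| = |-118| / √1598 ≈ 2.95.

2.95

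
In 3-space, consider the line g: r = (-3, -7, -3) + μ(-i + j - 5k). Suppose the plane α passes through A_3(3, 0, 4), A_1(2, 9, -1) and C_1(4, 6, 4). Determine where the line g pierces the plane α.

(-4, -6, -8)

A_3A_1 = (-1, 9, -5), A_3C_1 = (1, 6, 0); a normal to α is A_3A_1 × A_3C_1 = (30, -5, -15).
Using A_3: α has equation 30x - 5y - 15z = 30.
Substitute r = (-3, -7, -3) + t(-1, 1, -5) into the plane: -10 + 40t = 30, so t = 1.
Intersection: (-3, -7, -3) + 1·(-1, 1, -5) = (-4, -6, -8).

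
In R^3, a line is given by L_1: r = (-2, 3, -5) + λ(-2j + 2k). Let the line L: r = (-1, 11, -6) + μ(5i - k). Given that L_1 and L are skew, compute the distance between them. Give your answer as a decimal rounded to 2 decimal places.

Common perpendicular direction n = (0, -2, 2) × (5, 0, -1) = (2, 10, 10).
With w = (-1, 11, -6) − (-2, 3, -5) = (1, 8, -1), w · n = 72.
Distance = |w · n| / |n| = |72| / √204 ≈ 5.04.

5.04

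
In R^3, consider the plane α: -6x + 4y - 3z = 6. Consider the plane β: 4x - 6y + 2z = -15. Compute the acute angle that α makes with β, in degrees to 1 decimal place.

22.5

cos θ = |n₁·n₂| / (|n₁||n₂|) = |-54| / (√61 · √56).
θ = arccos(0.92392) ≈ 22.5°.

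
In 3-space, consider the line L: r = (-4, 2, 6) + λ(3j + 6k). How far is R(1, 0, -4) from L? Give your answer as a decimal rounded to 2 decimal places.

Taking (-4, 2, 6) on L with direction v = (0, 3, 6): w = R − (-4, 2, 6) = (5, -2, -10), and w × v = (18, -30, 15).
Distance = |w × v| / |v| = √1449 / √45 ≈ 5.67.

5.67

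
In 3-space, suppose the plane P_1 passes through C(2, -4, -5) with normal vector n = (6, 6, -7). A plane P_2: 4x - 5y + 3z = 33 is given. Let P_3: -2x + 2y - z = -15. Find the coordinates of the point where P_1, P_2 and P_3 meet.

(8, 4, 7)

P_1: n·r = n·C gives 6x + 6y - 7z = 23.
Solving the 3×3 linear system 6x + 6y - 7z = 23, 4x - 5y + 3z = 33, -2x + 2y - z = -15 (e.g. by elimination or Cramer's rule, determinant = -4) gives (8, 4, 7).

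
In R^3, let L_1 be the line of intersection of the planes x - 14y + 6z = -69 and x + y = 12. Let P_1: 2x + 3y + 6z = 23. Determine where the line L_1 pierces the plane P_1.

Direction of L_1: (1, -14, 6) × (1, 1, 0) = (-6, 6, 15).
A point on L_1: solving the two plane equations with x = 5 gives (5, 7, 4).
Substitute r = (5, 7, 4) + t(-6, 6, 15) into the plane: 55 + 96t = 23, so t = -1/3.
Intersection: (5, 7, 4) + (-1/3)·(-6, 6, 15) = (7, 5, -1).

(7, 5, -1)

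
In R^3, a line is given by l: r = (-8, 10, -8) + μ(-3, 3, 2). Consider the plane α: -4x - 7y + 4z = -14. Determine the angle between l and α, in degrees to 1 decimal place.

sin θ = |n·v| / (|n||v|) = |-1| / (√81 · √22) = 0.02369.
θ ≈ 1.4°.

1.4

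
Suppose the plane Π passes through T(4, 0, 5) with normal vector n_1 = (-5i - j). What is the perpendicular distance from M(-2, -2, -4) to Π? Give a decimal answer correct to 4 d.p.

Π: n_1·r = n_1·T gives -5x - y = -20.
n·M − d = (-5)·(-2) + (-1)·(-2) + (0)·(-4) − (-20) = 32; |n| = √26.
Distance = |32| / √26 = 32/√26 ≈ 6.2757.

6.2757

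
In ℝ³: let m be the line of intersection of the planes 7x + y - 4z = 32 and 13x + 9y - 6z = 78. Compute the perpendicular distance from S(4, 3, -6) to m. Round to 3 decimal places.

2.957

Direction of m: (7, 1, -4) × (13, 9, -6) = (30, -10, 50).
A point on m: solving the two plane equations with x = 6 gives (6, 2, 3).
Taking (6, 2, 3) on m with direction v = (30, -10, 50): w = S − (6, 2, 3) = (-2, 1, -9), and w × v = (-40, -170, -10).
Distance = |w × v| / |v| = √30600 / √3500 ≈ 2.957.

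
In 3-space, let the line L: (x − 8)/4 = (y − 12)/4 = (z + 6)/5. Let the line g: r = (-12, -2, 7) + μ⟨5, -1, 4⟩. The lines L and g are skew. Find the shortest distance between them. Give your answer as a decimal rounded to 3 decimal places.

L has direction (4, 4, 5) through (8, 12, -6).
Common perpendicular direction n = (4, 4, 5) × (5, -1, 4) = (21, 9, -24).
With w = (-12, -2, 7) − (8, 12, -6) = (-20, -14, 13), w · n = -858.
Distance = |w · n| / |n| = |-858| / √1098 ≈ 25.893.

25.893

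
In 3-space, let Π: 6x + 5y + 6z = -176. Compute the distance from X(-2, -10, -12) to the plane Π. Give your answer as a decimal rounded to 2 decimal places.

4.26

n·X − d = (6)·(-2) + (5)·(-10) + (6)·(-12) − (-176) = 42; |n| = √97.
Distance = |42| / √97 = 42/√97 ≈ 4.26.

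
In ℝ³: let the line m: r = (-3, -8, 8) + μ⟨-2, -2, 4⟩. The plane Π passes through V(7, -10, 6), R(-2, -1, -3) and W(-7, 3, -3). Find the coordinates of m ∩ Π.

(1, -4, 0)

VR = (-9, 9, -9), VW = (-14, 13, -9); a normal to Π is VR × VW = (36, 45, 9).
Using V: Π has equation 36x + 45y + 9z = -144.
Substitute r = (-3, -8, 8) + t(-2, -2, 4) into the plane: -396 + (-126)t = -144, so t = -2.
Intersection: (-3, -8, 8) + (-2)·(-2, -2, 4) = (1, -4, 0).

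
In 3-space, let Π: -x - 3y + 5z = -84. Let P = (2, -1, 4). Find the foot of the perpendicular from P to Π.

Foot = P − λn with λ = (n·P − d)/|n|² = (21 − (-84))/35 = 3.
Foot = (2, -1, 4) − 3·(-1, -3, 5) = (5, 8, -11).

(5, 8, -11)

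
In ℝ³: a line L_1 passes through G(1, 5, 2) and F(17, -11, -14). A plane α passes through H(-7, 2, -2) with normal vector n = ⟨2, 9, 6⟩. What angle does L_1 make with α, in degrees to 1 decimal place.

43.0

A direction vector for L_1 is F − G = (16, -16, -16).
α: n·r = n·H gives 2x + 9y + 6z = -8.
sin θ = |n·v| / (|n||v|) = |-208| / (√121 · √768) = 0.68232.
θ ≈ 43.0°.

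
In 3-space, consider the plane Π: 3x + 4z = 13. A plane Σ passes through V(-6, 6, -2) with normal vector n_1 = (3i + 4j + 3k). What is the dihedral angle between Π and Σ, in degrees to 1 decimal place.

Σ: n_1·r = n_1·V gives 3x + 4y + 3z = 0.
cos θ = |n₁·n₂| / (|n₁||n₂|) = |21| / (√25 · √34).
θ = arccos(0.72029) ≈ 43.9°.

43.9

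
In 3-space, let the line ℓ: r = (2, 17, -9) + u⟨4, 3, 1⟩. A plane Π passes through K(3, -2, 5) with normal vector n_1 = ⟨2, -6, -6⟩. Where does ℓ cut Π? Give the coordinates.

(-6, 11, -11)

Π: n_1·r = n_1·K gives 2x - 6y - 6z = -12.
Substitute r = (2, 17, -9) + t(4, 3, 1) into the plane: -44 + (-16)t = -12, so t = -2.
Intersection: (2, 17, -9) + (-2)·(4, 3, 1) = (-6, 11, -11).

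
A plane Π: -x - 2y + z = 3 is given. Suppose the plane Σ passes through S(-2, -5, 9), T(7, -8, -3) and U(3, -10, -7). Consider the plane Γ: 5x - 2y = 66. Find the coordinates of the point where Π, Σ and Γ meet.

ST = (9, -3, -12), SU = (5, -5, -16); a normal to Σ is ST × SU = (-12, 84, -30).
Using S: Σ has equation -12x + 84y - 30z = -666.
Solving the 3×3 linear system -x - 2y + z = 3, -12x + 84y - 30z = -666, 5x - 2y = 66 (e.g. by elimination or Cramer's rule, determinant = -36) gives (12, -3, 9).

(12, -3, 9)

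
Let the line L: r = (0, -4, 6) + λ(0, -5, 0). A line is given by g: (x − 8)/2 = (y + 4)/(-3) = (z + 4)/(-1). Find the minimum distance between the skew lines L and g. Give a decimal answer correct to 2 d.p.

5.37

g has direction (2, -3, -1) through (8, -4, -4).
Common perpendicular direction n = (0, -5, 0) × (2, -3, -1) = (5, 0, 10).
With w = (8, -4, -4) − (0, -4, 6) = (8, 0, -10), w · n = -60.
Distance = |w · n| / |n| = |-60| / √125 ≈ 5.37.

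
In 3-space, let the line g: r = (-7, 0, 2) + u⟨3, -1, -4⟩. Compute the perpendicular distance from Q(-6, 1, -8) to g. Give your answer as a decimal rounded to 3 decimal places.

Taking (-7, 0, 2) on g with direction v = (3, -1, -4): w = Q − (-7, 0, 2) = (1, 1, -10), and w × v = (-14, -26, -4).
Distance = |w × v| / |v| = √888 / √26 ≈ 5.844.

5.844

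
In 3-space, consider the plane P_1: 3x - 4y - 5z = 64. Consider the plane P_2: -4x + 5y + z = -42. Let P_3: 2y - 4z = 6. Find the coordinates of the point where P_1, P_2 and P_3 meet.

Solving the 3×3 linear system 3x - 4y - 5z = 64, -4x + 5y + z = -42, 2y - 4z = 6 (e.g. by elimination or Cramer's rule, determinant = 38) gives (-5, -11, -7).

(-5, -11, -7)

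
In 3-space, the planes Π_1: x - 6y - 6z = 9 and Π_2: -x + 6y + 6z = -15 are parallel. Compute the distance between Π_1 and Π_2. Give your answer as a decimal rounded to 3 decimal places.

0.702

Rescale Π_2 by 1/(-1): x - 6y - 6z = 15. Then distance = |9 − 15| / √73 ≈ 0.702.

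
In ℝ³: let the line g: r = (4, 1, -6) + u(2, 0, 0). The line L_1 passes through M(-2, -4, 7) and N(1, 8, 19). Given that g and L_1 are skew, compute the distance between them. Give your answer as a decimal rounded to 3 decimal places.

A direction vector for L_1 is N − M = (3, 12, 12).
Common perpendicular direction n = (2, 0, 0) × (3, 12, 12) = (0, -24, 24).
With w = (-2, -4, 7) − (4, 1, -6) = (-6, -5, 13), w · n = 432.
Distance = |w · n| / |n| = |432| / √1152 ≈ 12.728.

12.728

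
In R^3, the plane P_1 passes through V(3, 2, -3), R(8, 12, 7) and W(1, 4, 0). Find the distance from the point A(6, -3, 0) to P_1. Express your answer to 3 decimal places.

6.254

VR = (5, 10, 10), VW = (-2, 2, 3); a normal to P_1 is VR × VW = (10, -35, 30).
Using V: P_1 has equation 10x - 35y + 30z = -130.
n·A − d = (10)·(6) + (-35)·(-3) + (30)·(0) − (-130) = 295; |n| = √2225.
Distance = |295| / √2225 = 295/√2225 ≈ 6.254.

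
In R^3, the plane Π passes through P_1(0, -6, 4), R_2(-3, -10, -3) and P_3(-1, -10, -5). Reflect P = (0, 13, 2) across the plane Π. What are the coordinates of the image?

P_1R_2 = (-3, -4, -7), P_1P_3 = (-1, -4, -9); a normal to Π is P_1R_2 × P_1P_3 = (8, -20, 8).
Using P_1: Π has equation 8x - 20y + 8z = 152.
λ = (n·P − d)/|n|² = (-244 − 152)/528 = -3/4.
Reflection = P − 2λn = (0, 13, 2) − (-3/2)·(8, -20, 8) = (12, -17, 14).

(12, -17, 14)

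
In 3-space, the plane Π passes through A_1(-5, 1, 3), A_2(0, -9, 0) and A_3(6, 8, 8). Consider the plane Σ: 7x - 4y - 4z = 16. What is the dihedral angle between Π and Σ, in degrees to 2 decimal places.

A_1A_2 = (5, -10, -3), A_1A_3 = (11, 7, 5); a normal to Π is A_1A_2 × A_1A_3 = (-29, -58, 145).
Using A_1: Π has equation -29x - 58y + 145z = 522.
cos θ = |n₁·n₂| / (|n₁||n₂|) = |-551| / (√25230 · √81).
θ = arccos(0.38543) ≈ 67.33°.

67.33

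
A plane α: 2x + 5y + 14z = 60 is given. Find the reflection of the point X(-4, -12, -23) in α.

(4, 8, 33)

λ = (n·X − d)/|n|² = (-390 − 60)/225 = -2.
Reflection = X − 2λn = (-4, -12, -23) − (-4)·(2, 5, 14) = (4, 8, 33).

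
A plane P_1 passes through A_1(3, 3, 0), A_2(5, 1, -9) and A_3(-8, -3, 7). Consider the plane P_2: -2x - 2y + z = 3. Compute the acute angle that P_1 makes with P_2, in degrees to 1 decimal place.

78.5

A_1A_2 = (2, -2, -9), A_1A_3 = (-11, -6, 7); a normal to P_1 is A_1A_2 × A_1A_3 = (-68, 85, -34).
Using A_1: P_1 has equation -68x + 85y - 34z = 51.
cos θ = |n₁·n₂| / (|n₁||n₂|) = |-68| / (√13005 · √9).
θ = arccos(0.19876) ≈ 78.5°.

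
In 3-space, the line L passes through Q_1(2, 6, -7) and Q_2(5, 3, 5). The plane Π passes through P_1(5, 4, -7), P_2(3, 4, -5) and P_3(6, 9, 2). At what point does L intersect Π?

A direction vector for L is Q_2 − Q_1 = (3, -3, 12).
P_1P_2 = (-2, 0, 2), P_1P_3 = (1, 5, 9); a normal to Π is P_1P_2 × P_1P_3 = (-10, 20, -10).
Using P_1: Π has equation -10x + 20y - 10z = 100.
Substitute r = (2, 6, -7) + t(3, -3, 12) into the plane: 170 + (-210)t = 100, so t = 1/3.
Intersection: (2, 6, -7) + (1/3)·(3, -3, 12) = (3, 5, -3).

(3, 5, -3)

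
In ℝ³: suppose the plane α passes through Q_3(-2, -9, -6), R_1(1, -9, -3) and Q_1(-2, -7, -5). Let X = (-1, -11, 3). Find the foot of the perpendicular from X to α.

Q_3R_1 = (3, 0, 3), Q_3Q_1 = (0, 2, 1); a normal to α is Q_3R_1 × Q_3Q_1 = (-6, -3, 6).
Using Q_3: α has equation -6x - 3y + 6z = 3.
Foot = X − λn with λ = (n·X − d)/|n|² = (57 − 3)/81 = 2/3.
Foot = (-1, -11, 3) − (2/3)·(-6, -3, 6) = (3, -9, -1).

(3, -9, -1)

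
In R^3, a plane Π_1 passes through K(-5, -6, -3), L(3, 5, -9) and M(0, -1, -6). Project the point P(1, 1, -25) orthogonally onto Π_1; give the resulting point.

(4, 7, -10)

KL = (8, 11, -6), KM = (5, 5, -3); a normal to Π_1 is KL × KM = (-3, -6, -15).
Using K: Π_1 has equation -3x - 6y - 15z = 96.
Foot = P − λn with λ = (n·P − d)/|n|² = (366 − 96)/270 = 1.
Foot = (1, 1, -25) − 1·(-3, -6, -15) = (4, 7, -10).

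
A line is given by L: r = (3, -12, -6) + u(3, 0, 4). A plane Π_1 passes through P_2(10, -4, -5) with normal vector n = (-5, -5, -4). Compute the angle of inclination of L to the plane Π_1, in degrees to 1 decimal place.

49.7

Π_1: n·r = n·P_2 gives -5x - 5y - 4z = -10.
sin θ = |n·v| / (|n||v|) = |-31| / (√66 · √25) = 0.76317.
θ ≈ 49.7°.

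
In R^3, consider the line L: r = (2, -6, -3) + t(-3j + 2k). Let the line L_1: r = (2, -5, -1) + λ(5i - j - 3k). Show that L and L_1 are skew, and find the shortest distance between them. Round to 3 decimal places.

Common perpendicular direction n = (0, -3, 2) × (5, -1, -3) = (11, 10, 15).
With w = (2, -5, -1) − (2, -6, -3) = (0, 1, 2), w · n = 40.
Since n ≠ 0 the lines are not parallel, and w · n = 40 ≠ 0 so they do not intersect; hence they are skew.
Distance = |w · n| / |n| = |40| / √446 ≈ 1.894.

1.894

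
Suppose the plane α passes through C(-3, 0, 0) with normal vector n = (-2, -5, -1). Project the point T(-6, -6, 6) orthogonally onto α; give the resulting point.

α: n·r = n·C gives -2x - 5y - z = 6.
Foot = T − λn with λ = (n·T − d)/|n|² = (36 − 6)/30 = 1.
Foot = (-6, -6, 6) − 1·(-2, -5, -1) = (-4, -1, 7).

(-4, -1, 7)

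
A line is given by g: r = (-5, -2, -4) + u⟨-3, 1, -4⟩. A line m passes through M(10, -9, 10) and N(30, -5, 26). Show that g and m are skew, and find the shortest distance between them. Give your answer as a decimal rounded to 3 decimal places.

4.619

A direction vector for m is N − M = (20, 4, 16).
Common perpendicular direction n = (-3, 1, -4) × (20, 4, 16) = (32, -32, -32).
With w = (10, -9, 10) − (-5, -2, -4) = (15, -7, 14), w · n = 256.
Since n ≠ 0 the lines are not parallel, and w · n = 256 ≠ 0 so they do not intersect; hence they are skew.
Distance = |w · n| / |n| = |256| / √3072 ≈ 4.619.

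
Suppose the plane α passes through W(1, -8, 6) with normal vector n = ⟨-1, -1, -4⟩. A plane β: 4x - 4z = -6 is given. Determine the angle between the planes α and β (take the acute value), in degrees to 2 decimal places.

α: n·r = n·W gives -x - y - 4z = -17.
cos θ = |n₁·n₂| / (|n₁||n₂|) = |12| / (√18 · √32).
θ = arccos(0.50000) ≈ 60.00°.

60.00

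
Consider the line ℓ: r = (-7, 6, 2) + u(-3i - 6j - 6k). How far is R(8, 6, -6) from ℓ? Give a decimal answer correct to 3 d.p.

Taking (-7, 6, 2) on ℓ with direction v = (-3, -6, -6): w = R − (-7, 6, 2) = (15, 0, -8), and w × v = (-48, 114, -90).
Distance = |w × v| / |v| = √23400 / √81 ≈ 16.997.

16.997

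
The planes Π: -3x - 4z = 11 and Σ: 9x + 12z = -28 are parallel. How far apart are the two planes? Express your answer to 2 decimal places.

0.33

Rescale Σ by 1/(-3): -3x - 4z = 28/3. Then distance = |11 − (28/3)| / √25 ≈ 0.33.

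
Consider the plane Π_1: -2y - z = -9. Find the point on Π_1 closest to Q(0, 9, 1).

Foot = Q − λn with λ = (n·Q − d)/|n|² = (-19 − (-9))/5 = -2.
Foot = (0, 9, 1) − (-2)·(0, -2, -1) = (0, 5, -1).

(0, 5, -1)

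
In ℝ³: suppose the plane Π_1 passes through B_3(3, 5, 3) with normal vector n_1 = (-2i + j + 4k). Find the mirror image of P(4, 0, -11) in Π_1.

(-8, 6, 13)

Π_1: n_1·r = n_1·B_3 gives -2x + y + 4z = 11.
λ = (n·P − d)/|n|² = (-52 − 11)/21 = -3.
Reflection = P − 2λn = (4, 0, -11) − (-6)·(-2, 1, 4) = (-8, 6, 13).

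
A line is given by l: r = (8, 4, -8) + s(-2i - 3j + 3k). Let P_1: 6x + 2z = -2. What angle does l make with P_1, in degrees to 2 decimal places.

11.67

sin θ = |n·v| / (|n||v|) = |-6| / (√40 · √22) = 0.20226.
θ ≈ 11.67°.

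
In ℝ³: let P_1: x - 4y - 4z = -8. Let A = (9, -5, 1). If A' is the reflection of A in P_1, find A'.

λ = (n·A − d)/|n|² = (25 − (-8))/33 = 1.
Reflection = A − 2λn = (9, -5, 1) − 2·(1, -4, -4) = (7, 3, 9).

(7, 3, 9)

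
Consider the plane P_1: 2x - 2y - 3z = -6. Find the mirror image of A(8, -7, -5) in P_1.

(-4, 5, 13)

λ = (n·A − d)/|n|² = (45 − (-6))/17 = 3.
Reflection = A − 2λn = (8, -7, -5) − 6·(2, -2, -3) = (-4, 5, 13).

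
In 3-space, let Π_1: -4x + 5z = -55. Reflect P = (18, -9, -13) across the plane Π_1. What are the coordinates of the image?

λ = (n·P − d)/|n|² = (-137 − (-55))/41 = -2.
Reflection = P − 2λn = (18, -9, -13) − (-4)·(-4, 0, 5) = (2, -9, 7).

(2, -9, 7)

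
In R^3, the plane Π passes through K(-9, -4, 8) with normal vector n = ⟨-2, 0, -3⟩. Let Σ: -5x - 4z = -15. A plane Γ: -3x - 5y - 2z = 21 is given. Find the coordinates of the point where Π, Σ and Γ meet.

Π: n·r = n·K gives -2x - 3z = -6.
Solving the 3×3 linear system -2x - 3z = -6, -5x - 4z = -15, -3x - 5y - 2z = 21 (e.g. by elimination or Cramer's rule, determinant = -35) gives (3, -6, 0).

(3, -6, 0)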